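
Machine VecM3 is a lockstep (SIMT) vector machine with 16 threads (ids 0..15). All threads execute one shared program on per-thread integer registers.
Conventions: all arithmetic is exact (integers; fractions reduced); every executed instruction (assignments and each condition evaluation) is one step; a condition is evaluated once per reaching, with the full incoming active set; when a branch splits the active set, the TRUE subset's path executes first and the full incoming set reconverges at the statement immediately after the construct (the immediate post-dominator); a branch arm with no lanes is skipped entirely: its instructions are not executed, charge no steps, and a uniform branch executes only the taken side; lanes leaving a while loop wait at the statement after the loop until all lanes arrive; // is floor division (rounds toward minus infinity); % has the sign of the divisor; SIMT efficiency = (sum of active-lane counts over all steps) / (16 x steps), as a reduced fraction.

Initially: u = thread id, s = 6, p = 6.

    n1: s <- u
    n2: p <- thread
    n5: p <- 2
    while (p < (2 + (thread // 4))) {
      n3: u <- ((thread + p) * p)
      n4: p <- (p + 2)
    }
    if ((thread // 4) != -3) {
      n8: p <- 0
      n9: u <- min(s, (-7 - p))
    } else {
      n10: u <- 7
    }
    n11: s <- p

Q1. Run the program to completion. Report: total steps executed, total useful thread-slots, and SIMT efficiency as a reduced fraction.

Answer: 14 steps, 176 useful, 11/14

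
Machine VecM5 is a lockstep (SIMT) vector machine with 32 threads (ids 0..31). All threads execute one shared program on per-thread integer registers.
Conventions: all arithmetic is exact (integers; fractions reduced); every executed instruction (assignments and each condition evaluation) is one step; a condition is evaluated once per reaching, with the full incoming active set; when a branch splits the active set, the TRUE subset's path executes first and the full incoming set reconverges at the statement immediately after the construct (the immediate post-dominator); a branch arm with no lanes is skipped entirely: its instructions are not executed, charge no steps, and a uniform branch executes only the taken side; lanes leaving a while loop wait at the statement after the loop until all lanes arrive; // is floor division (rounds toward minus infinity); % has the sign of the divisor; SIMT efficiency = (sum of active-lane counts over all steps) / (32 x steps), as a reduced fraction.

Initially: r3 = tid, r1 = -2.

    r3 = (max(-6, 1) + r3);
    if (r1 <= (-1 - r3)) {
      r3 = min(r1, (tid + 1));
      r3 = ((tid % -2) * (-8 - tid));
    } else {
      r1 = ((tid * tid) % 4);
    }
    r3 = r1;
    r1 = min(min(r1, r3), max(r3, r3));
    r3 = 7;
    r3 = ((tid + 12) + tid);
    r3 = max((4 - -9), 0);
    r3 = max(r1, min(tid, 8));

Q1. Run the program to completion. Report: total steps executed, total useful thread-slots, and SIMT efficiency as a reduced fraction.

Answer: 11 steps, 289 useful, 289/352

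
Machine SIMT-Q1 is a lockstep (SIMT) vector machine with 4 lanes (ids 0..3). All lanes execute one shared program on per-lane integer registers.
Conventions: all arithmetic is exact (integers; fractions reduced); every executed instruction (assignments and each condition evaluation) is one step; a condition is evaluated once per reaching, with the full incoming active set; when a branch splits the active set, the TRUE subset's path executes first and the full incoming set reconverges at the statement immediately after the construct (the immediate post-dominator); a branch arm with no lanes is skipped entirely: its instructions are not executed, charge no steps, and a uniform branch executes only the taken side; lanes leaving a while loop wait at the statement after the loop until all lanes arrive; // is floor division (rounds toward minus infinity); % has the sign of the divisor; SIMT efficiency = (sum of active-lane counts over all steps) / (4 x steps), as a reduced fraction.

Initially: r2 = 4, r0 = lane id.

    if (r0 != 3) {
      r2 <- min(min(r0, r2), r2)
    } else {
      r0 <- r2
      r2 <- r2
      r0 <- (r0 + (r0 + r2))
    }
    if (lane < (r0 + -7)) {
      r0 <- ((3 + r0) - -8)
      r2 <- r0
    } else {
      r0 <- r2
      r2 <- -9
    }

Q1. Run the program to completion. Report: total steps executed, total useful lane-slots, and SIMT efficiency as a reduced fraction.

Answer: 10 steps, 22 useful, 11/20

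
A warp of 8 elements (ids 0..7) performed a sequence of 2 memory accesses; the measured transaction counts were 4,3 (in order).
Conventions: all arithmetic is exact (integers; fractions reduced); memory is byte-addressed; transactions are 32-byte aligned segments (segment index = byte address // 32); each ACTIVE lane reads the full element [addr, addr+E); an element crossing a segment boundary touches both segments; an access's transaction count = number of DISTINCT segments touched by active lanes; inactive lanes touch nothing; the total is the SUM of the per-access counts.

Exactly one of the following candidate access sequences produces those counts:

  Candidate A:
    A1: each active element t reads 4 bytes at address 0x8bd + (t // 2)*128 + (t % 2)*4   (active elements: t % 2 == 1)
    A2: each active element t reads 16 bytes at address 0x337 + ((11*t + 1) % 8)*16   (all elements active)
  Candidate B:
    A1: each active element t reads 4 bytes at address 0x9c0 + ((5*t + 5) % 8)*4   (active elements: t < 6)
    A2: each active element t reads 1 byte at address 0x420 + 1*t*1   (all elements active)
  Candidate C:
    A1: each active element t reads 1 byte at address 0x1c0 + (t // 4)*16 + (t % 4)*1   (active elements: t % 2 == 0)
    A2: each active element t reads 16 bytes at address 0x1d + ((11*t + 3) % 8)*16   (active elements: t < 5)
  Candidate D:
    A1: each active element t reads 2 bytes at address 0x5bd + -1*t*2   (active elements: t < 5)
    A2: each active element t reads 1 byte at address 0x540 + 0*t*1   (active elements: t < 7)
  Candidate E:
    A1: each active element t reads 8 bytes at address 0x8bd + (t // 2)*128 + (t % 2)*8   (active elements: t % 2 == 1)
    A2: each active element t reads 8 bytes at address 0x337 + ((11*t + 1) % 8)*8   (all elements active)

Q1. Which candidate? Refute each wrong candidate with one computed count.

A: A2 gives 5 transactions, not 3
B: A1 gives 1 transaction, not 4
C: A1 gives 1 transaction, not 4
D: A1 gives 1 transaction, not 4
E: all counts match (4,3)

Answer: E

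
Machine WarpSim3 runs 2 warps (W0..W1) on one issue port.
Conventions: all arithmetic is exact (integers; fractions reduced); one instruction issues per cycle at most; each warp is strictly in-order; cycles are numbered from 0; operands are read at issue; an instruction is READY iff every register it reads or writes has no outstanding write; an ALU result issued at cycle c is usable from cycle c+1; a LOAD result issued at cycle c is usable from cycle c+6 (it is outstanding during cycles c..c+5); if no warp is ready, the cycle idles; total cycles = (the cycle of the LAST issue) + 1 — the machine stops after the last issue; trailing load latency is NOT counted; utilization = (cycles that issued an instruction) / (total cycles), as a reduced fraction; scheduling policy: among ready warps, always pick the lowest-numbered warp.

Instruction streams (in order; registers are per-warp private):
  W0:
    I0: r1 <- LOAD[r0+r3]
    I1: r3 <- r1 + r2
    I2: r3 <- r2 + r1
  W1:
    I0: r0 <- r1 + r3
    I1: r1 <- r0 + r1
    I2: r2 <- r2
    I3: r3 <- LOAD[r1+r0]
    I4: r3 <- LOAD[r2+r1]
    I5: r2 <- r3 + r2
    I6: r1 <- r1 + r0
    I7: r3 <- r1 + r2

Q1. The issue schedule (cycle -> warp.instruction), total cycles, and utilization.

cycle 0: W0.I0
cycle 1: W1.I0
cycle 2: W1.I1
cycle 3: W1.I2
cycle 4: W1.I3
cycle 5: idle
cycle 6: W0.I1
cycle 7: W0.I2
cycle 8: idle
cycle 9: idle
cycle 10: W1.I4
cycle 11: idle
cycle 12: idle
cycle 13: idle
cycle 14: idle
cycle 15: idle
cycle 16: W1.I5
cycle 17: W1.I6
cycle 18: W1.I7

Answer: 19 cycles, utilization 11/19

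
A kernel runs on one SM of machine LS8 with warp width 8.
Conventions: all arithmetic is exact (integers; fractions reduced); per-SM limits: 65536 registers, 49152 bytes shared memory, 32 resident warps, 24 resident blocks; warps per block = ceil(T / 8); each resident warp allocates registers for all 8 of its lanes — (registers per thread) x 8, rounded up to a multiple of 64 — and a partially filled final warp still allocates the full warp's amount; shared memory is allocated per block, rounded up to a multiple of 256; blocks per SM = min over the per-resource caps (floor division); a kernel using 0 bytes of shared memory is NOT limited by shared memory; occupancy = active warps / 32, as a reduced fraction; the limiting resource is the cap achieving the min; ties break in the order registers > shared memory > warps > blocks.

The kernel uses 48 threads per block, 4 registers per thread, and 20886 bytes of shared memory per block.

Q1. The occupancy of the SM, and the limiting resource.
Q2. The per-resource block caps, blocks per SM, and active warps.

Answer: occupancy 3/8, limited by shared memory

registers: 170 blocks
shared memory: 2 blocks
warps: 5 blocks
blocks: 24 blocks

Answer: 2 blocks, 12 active warps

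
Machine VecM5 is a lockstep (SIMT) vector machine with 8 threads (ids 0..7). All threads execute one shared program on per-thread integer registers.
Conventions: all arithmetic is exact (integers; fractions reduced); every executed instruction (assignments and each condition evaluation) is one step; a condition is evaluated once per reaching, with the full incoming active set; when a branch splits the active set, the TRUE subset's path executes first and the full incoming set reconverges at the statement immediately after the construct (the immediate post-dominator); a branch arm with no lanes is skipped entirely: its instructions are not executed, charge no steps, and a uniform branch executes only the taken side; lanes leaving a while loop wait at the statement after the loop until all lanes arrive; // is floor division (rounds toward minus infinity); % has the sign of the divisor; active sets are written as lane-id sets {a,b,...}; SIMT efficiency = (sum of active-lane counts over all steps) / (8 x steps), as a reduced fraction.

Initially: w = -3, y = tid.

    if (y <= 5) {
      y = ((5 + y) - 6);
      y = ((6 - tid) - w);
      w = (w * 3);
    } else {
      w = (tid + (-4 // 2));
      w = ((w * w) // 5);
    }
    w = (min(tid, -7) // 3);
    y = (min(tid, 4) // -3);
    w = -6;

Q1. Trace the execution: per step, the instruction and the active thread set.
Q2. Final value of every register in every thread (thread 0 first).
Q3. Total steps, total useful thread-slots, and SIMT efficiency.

step 0: eval (y <= 5)                {0,1,2,3,4,5,6,7}
step 1: y <- ((5 + y) - 6)           {0,1,2,3,4,5}
step 2: y <- ((6 - tid) - w)         {0,1,2,3,4,5}
step 3: w <- (w * 3)                 {0,1,2,3,4,5}
step 4: w <- (tid + (-4 // 2))       {6,7}
step 5: w <- ((w * w) // 5)          {6,7}
step 6: w <- (min(tid, -7) // 3)     {0,1,2,3,4,5,6,7}
step 7: y <- (min(tid, 4) // -3)     {0,1,2,3,4,5,6,7}
step 8: w <- -6                      {0,1,2,3,4,5,6,7}

Answer: 9 steps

w: -6,-6,-6,-6,-6,-6,-6,-6
y: 0,-1,-1,-1,-2,-2,-2,-2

steps = 9; useful = 54; efficiency = 54/72 = 3/4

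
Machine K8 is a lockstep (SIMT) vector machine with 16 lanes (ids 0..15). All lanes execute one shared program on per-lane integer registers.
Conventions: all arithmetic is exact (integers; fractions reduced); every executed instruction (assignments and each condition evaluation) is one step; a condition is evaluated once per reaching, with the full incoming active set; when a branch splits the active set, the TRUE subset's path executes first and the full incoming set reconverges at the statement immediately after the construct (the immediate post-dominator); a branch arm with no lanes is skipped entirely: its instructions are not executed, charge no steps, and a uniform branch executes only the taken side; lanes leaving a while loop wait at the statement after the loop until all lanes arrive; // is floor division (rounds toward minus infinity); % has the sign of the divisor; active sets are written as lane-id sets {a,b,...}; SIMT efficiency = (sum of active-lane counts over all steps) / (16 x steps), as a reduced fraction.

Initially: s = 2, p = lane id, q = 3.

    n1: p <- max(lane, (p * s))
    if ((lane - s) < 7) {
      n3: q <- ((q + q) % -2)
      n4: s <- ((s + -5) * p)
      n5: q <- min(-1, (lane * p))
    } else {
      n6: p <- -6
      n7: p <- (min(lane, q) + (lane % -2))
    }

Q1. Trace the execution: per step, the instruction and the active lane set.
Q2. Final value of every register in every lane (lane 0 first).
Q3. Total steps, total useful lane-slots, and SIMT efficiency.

step 0: p <- max(lane, (p * s))      {0,1,2,3,4,5,6,7,8,9,10,11,12,13,14,15}
step 1: eval ((lane - s) < 7)        {0,1,2,3,4,5,6,7,8,9,10,11,12,13,14,15}
step 2: q <- ((q + q) % -2)          {0,1,2,3,4,5,6,7,8}
step 3: s <- ((s + -5) * p)          {0,1,2,3,4,5,6,7,8}
step 4: q <- min(-1, (lane * p))     {0,1,2,3,4,5,6,7,8}
step 5: p <- -6                      {9,10,11,12,13,14,15}
step 6: p <- (min(lane, q) + (lane % -2)) {9,10,11,12,13,14,15}

Answer: 7 steps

s: 0,-6,-12,-18,-24,-30,-36,-42,-48,2,2,2,2,2,2,2
p: 0,2,4,6,8,10,12,14,16,2,3,2,3,2,3,2
q: -1,-1,-1,-1,-1,-1,-1,-1,-1,3,3,3,3,3,3,3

steps = 7; useful = 73; efficiency = 73/112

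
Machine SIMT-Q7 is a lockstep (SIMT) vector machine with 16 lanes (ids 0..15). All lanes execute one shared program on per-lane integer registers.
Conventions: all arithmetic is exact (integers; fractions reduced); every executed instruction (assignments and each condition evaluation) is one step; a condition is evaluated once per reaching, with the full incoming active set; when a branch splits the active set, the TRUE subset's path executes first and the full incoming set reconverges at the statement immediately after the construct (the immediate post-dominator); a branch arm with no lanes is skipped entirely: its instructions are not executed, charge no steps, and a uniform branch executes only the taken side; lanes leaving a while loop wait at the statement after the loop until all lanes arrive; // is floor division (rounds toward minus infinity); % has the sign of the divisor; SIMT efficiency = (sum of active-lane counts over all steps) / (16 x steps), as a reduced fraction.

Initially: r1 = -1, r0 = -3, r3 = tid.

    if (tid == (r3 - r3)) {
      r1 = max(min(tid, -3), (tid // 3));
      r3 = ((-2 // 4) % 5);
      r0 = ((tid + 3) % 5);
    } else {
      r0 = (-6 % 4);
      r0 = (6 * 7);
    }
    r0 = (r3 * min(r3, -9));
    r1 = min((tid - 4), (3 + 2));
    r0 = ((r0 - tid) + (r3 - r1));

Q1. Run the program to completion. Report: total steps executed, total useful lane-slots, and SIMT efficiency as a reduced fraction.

Answer: 9 steps, 97 useful, 97/144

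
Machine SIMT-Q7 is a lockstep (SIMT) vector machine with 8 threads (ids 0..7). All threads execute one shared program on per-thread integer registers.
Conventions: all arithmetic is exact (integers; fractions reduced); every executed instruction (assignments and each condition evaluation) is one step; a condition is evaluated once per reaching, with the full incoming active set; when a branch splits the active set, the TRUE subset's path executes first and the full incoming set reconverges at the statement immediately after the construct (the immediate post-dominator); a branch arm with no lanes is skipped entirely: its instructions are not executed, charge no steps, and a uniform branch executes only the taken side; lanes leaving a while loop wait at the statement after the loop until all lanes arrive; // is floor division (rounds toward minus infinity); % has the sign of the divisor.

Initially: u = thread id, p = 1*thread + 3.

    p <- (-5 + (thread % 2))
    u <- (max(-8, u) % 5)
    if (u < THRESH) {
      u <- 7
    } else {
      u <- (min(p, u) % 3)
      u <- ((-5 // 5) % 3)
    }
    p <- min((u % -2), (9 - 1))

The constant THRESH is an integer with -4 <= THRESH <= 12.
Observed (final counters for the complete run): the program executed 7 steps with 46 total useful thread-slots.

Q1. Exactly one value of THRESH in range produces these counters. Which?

Answer: THRESH = 1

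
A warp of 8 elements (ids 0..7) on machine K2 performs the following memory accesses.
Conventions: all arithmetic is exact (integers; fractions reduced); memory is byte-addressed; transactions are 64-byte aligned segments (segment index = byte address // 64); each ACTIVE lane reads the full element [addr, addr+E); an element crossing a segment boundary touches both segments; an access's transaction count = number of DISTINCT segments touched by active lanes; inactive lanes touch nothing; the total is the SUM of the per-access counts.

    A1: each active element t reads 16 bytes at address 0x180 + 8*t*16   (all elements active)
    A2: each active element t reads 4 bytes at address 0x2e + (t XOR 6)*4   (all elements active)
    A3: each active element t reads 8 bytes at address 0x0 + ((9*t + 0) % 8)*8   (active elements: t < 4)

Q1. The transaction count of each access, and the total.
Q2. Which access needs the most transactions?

A1: 8 transactions
A2: 2 transactions
A3: 1 transaction

Answer: 8,2,1; total 11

Answer: A1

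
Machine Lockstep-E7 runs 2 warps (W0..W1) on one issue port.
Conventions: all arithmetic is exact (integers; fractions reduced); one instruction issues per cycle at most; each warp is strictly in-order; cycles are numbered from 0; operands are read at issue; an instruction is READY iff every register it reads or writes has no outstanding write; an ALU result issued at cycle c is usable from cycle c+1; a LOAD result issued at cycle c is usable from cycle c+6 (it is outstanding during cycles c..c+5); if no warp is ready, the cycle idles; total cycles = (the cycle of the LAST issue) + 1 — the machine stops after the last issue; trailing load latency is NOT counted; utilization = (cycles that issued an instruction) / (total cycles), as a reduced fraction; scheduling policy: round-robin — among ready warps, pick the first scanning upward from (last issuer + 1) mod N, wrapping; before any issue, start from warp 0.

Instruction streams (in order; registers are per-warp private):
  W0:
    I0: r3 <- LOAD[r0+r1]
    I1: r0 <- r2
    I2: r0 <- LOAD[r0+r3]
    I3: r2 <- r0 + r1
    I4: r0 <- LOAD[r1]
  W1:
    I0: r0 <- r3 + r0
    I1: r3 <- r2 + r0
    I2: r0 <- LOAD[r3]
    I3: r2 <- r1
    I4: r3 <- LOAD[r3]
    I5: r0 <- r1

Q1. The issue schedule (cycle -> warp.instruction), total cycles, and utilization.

cycle 0: W0.I0
cycle 1: W1.I0
cycle 2: W0.I1
cycle 3: W1.I1
cycle 4: W1.I2
cycle 5: W1.I3
cycle 6: W0.I2
cycle 7: W1.I4
cycle 8: idle
cycle 9: idle
cycle 10: W1.I5
cycle 11: idle
cycle 12: W0.I3
cycle 13: W0.I4

Answer: 14 cycles, utilization 11/14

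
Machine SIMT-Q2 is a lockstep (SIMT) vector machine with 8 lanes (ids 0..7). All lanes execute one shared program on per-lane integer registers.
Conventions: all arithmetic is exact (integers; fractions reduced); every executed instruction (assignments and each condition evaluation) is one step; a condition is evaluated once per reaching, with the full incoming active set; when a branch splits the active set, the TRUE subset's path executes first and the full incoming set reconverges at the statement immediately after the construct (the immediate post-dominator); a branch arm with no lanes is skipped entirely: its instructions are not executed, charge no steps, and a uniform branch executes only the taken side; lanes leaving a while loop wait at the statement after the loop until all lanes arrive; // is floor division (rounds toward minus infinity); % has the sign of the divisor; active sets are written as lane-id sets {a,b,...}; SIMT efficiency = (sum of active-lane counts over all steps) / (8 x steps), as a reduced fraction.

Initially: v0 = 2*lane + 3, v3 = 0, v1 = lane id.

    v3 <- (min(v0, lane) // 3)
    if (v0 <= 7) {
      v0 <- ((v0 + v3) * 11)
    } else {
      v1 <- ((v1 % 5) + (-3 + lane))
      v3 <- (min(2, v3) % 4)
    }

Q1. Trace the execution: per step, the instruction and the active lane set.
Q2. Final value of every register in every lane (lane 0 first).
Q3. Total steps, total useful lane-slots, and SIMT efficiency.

step 0: v3 <- (min(v0, lane) // 3)   {0,1,2,3,4,5,6,7}
step 1: eval (v0 <= 7)               {0,1,2,3,4,5,6,7}
step 2: v0 <- ((v0 + v3) * 11)       {0,1,2}
step 3: v1 <- ((v1 % 5) + (-3 + lane)) {3,4,5,6,7}
step 4: v3 <- (min(2, v3) % 4)       {3,4,5,6,7}

Answer: 5 steps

v0: 33,55,77,9,11,13,15,17
v3: 0,0,0,1,1,1,2,2
v1: 0,1,2,3,5,2,4,6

steps = 5; useful = 29; efficiency = 29/40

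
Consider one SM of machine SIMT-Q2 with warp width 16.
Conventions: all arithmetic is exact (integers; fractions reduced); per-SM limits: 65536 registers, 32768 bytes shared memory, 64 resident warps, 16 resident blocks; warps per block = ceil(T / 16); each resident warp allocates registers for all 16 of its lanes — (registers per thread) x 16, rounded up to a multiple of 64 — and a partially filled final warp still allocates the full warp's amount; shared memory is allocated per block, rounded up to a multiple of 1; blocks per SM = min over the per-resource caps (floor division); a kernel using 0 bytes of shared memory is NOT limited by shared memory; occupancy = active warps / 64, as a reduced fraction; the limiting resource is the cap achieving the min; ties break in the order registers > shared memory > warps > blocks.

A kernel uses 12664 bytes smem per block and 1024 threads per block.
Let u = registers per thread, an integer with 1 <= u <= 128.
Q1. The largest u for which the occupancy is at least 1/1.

Answer: u = 64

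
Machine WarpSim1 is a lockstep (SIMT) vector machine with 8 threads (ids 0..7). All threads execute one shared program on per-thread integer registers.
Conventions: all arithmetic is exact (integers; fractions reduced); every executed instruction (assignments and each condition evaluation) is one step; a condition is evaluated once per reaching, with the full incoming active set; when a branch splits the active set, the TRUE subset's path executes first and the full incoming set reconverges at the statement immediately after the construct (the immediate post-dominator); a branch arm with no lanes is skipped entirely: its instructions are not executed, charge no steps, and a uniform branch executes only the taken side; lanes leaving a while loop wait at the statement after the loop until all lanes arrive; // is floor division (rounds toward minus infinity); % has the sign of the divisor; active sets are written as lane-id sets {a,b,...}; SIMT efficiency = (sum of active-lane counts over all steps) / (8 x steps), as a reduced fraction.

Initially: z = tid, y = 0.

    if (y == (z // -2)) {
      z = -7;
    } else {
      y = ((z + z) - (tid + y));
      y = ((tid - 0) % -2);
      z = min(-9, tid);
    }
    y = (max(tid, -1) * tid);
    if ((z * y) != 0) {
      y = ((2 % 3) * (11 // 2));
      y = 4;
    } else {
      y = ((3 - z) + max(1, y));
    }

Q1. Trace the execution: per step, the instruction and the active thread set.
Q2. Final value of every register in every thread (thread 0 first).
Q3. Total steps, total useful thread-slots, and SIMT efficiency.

step 0: eval (y == (z // -2))        {0,1,2,3,4,5,6,7}
step 1: z <- -7                      {0}
step 2: y <- ((z + z) - (tid + y))   {1,2,3,4,5,6,7}
step 3: y <- ((tid - 0) % -2)        {1,2,3,4,5,6,7}
step 4: z <- min(-9, tid)            {1,2,3,4,5,6,7}
step 5: y <- (max(tid, -1) * tid)    {0,1,2,3,4,5,6,7}
step 6: eval ((z * y) != 0)          {0,1,2,3,4,5,6,7}
step 7: y <- ((2 % 3) * (11 // 2))   {1,2,3,4,5,6,7}
step 8: y <- 4                       {1,2,3,4,5,6,7}
step 9: y <- ((3 - z) + max(1, y))   {0}

Answer: 10 steps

z: -7,-9,-9,-9,-9,-9,-9,-9
y: 11,4,4,4,4,4,4,4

steps = 10; useful = 61; efficiency = 61/80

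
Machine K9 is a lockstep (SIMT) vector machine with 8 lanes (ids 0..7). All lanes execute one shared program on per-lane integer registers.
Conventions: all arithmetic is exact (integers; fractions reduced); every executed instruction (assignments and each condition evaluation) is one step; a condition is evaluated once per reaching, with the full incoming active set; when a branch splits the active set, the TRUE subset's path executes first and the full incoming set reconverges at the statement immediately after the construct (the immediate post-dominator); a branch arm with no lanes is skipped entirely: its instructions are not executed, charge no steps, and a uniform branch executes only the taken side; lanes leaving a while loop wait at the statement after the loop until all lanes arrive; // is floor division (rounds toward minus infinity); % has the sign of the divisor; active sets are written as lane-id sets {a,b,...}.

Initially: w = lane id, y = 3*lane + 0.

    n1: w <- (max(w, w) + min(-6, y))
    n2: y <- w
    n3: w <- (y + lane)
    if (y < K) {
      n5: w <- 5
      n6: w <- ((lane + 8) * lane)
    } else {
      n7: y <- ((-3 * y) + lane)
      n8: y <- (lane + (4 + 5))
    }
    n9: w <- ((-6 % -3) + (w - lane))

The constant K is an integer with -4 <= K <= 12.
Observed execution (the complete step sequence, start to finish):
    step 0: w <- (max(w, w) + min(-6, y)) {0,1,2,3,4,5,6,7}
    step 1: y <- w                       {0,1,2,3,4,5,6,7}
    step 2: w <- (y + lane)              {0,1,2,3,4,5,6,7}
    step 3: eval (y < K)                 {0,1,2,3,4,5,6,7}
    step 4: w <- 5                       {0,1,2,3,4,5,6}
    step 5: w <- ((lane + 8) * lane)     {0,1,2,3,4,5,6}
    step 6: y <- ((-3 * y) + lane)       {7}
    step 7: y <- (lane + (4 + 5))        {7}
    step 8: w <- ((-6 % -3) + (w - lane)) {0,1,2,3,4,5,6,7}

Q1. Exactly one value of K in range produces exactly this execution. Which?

Answer: K = 1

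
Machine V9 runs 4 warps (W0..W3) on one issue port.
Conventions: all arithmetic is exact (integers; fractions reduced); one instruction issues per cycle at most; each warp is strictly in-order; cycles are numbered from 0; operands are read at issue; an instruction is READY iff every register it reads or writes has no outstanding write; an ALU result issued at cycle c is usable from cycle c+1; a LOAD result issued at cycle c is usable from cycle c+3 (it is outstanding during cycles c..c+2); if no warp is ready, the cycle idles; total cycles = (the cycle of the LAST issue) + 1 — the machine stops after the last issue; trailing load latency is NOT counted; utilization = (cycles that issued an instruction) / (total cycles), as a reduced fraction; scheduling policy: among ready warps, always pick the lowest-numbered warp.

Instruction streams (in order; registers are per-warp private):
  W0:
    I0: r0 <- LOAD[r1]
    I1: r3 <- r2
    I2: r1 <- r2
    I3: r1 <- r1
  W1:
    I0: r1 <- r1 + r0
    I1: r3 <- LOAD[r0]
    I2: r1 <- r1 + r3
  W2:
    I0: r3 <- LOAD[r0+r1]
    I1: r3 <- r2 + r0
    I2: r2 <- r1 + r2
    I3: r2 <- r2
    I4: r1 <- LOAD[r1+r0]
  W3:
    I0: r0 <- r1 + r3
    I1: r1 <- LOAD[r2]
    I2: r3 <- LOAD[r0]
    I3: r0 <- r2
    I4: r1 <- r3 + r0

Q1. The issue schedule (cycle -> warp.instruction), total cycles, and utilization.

cycle 0: W0.I0
cycle 1: W0.I1
cycle 2: W0.I2
cycle 3: W0.I3
cycle 4: W1.I0
cycle 5: W1.I1
cycle 6: W2.I0
cycle 7: W3.I0
cycle 8: W1.I2
cycle 9: W2.I1
cycle 10: W2.I2
cycle 11: W2.I3
cycle 12: W2.I4
cycle 13: W3.I1
cycle 14: W3.I2
cycle 15: W3.I3
cycle 16: idle
cycle 17: W3.I4

Answer: 18 cycles, utilization 17/18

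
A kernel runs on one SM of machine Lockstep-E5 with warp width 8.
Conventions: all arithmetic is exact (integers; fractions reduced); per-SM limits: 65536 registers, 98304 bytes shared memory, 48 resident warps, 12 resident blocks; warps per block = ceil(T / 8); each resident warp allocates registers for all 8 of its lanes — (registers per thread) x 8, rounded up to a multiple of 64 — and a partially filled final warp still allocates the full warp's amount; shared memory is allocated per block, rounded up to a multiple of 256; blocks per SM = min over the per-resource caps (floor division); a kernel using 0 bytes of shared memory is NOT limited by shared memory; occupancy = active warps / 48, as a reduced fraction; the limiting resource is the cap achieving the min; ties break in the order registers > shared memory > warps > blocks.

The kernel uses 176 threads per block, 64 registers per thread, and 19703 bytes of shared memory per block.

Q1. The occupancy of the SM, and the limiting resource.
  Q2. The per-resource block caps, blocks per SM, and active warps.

Answer: occupancy 11/12, limited by warps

registers: 5 blocks
shared memory: 4 blocks
warps: 2 blocks
blocks: 12 blocks

Answer: 2 blocks, 44 active warps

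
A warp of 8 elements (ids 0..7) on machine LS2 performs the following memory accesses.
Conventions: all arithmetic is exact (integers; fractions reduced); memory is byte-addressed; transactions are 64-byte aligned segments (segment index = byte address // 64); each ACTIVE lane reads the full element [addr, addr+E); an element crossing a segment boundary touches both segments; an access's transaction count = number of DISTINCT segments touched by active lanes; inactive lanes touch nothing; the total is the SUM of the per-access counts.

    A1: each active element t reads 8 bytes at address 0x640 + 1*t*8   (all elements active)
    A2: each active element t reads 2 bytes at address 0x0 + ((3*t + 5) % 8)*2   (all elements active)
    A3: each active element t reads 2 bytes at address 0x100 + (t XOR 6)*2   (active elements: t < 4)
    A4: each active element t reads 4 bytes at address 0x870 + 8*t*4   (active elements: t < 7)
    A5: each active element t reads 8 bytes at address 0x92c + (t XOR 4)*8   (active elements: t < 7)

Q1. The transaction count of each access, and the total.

A1: 1 transaction
A2: 1 transaction
A3: 1 transaction
A4: 4 transactions
A5: 2 transactions

Answer: 1,1,1,4,2; total 9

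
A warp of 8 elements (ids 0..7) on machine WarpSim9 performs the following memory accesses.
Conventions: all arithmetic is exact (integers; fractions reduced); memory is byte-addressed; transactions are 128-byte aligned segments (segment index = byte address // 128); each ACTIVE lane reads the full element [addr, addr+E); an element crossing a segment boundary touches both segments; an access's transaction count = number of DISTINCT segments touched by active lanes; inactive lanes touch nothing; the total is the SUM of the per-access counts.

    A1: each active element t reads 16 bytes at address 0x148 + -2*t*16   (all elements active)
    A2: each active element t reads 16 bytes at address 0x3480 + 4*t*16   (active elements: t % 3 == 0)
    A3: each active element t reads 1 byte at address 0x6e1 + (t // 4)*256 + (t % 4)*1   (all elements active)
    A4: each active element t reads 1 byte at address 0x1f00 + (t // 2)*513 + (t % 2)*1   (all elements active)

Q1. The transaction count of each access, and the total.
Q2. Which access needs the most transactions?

A1: 3 transactions
A2: 3 transactions
A3: 2 transactions
A4: 4 transactions

Answer: 3,3,2,4; total 12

Answer: A4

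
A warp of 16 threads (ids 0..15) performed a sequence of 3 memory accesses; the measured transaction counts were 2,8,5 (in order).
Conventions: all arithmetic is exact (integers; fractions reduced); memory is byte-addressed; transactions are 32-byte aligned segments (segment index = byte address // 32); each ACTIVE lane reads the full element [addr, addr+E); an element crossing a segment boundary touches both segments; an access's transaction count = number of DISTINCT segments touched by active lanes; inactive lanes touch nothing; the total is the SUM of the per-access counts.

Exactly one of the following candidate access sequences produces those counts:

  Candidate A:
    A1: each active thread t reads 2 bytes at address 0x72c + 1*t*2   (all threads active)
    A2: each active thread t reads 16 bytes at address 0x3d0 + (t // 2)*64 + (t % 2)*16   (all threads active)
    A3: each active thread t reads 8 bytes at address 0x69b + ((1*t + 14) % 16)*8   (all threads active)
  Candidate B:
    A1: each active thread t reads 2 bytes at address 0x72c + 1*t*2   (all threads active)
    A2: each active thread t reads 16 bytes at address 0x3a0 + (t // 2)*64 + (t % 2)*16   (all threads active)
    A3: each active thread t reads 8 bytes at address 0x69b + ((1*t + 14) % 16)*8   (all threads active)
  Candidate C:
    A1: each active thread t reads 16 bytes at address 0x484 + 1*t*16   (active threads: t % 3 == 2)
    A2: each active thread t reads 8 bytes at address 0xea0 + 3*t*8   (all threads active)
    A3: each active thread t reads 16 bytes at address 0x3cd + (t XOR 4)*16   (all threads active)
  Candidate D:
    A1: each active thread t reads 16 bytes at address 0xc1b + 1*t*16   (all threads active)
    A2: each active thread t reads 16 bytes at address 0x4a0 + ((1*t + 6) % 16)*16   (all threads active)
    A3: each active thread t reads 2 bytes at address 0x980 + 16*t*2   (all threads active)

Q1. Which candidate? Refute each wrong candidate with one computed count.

A: A2 gives 16 transactions, not 8
C: A1 gives 7 transactions, not 2
D: A1 gives 9 transactions, not 2
B: all counts match (2,8,5)

Answer: B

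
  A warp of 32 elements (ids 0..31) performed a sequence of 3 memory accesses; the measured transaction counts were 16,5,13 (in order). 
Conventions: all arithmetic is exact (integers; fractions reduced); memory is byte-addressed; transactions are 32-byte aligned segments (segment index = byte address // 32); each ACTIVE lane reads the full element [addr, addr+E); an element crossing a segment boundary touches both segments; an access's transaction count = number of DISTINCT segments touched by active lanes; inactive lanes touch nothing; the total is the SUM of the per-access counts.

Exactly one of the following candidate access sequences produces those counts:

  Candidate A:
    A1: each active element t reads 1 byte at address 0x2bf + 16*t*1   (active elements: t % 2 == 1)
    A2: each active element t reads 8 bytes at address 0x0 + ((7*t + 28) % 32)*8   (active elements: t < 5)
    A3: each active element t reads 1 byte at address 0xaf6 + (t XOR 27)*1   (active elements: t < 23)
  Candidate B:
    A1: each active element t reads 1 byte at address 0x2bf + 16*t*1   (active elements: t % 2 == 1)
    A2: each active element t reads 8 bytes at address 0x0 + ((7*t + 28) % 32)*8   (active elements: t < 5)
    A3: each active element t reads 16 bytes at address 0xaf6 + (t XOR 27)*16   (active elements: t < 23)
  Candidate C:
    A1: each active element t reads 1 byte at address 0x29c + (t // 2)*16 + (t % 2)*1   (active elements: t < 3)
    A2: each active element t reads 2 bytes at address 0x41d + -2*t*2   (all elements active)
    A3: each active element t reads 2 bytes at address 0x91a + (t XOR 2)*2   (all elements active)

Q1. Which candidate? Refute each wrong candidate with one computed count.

A: A3 gives 2 transactions, not 13
C: A1 gives 2 transactions, not 16
B: all counts match (16,5,13)

Answer: B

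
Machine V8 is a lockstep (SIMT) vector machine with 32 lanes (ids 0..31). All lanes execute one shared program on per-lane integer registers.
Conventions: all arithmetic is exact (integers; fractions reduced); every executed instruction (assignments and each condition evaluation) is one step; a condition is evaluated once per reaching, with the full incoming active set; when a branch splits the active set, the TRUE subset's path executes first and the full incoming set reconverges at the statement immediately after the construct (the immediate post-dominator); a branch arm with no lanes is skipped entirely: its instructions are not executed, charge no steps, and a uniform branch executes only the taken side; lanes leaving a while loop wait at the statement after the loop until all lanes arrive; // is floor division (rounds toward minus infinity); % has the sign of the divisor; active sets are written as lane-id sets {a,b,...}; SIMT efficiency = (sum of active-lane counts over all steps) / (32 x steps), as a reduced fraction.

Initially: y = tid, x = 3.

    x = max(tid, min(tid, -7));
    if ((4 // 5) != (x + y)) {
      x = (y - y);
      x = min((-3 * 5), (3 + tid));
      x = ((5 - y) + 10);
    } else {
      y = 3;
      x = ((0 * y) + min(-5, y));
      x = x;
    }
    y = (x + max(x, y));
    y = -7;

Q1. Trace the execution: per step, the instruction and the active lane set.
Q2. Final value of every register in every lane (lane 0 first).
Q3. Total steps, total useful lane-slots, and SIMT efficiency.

step 0: x <- max(tid, min(tid, -7))  {0,1,2,3,4,5,6,7,8,9,10,11,12,13,14,15,16,17,18,19,20,21,22,23,24,25,26,27,28,29,30,31}
step 1: eval ((4 // 5) != (x + y))   {0,1,2,3,4,5,6,7,8,9,10,11,12,13,14,15,16,17,18,19,20,21,22,23,24,25,26,27,28,29,30,31}
step 2: x <- (y - y)                 {1,2,3,4,5,6,7,8,9,10,11,12,13,14,15,16,17,18,19,20,21,22,23,24,25,26,27,28,29,30,31}
step 3: x <- min((-3 * 5), (3 + tid)) {1,2,3,4,5,6,7,8,9,10,11,12,13,14,15,16,17,18,19,20,21,22,23,24,25,26,27,28,29,30,31}
step 4: x <- ((5 - y) + 10)          {1,2,3,4,5,6,7,8,9,10,11,12,13,14,15,16,17,18,19,20,21,22,23,24,25,26,27,28,29,30,31}
step 5: y <- 3                       {0}
step 6: x <- ((0 * y) + min(-5, y))  {0}
step 7: x <- x                       {0}
step 8: y <- (x + max(x, y))         {0,1,2,3,4,5,6,7,8,9,10,11,12,13,14,15,16,17,18,19,20,21,22,23,24,25,26,27,28,29,30,31}
step 9: y <- -7                      {0,1,2,3,4,5,6,7,8,9,10,11,12,13,14,15,16,17,18,19,20,21,22,23,24,25,26,27,28,29,30,31}

Answer: 10 steps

y: -7,-7,-7,-7,-7,-7,-7,-7,-7,-7,-7,-7,-7,-7,-7,-7,-7,-7,-7,-7,-7,-7,-7,-7,-7,-7,-7,-7,-7,-7,-7,-7
x: -5,14,13,12,11,10,9,8,7,6,5,4,3,2,1,0,-1,-2,-3,-4,-5,-6,-7,-8,-9,-10,-11,-12,-13,-14,-15,-16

steps = 10; useful = 224; efficiency = 224/320 = 7/10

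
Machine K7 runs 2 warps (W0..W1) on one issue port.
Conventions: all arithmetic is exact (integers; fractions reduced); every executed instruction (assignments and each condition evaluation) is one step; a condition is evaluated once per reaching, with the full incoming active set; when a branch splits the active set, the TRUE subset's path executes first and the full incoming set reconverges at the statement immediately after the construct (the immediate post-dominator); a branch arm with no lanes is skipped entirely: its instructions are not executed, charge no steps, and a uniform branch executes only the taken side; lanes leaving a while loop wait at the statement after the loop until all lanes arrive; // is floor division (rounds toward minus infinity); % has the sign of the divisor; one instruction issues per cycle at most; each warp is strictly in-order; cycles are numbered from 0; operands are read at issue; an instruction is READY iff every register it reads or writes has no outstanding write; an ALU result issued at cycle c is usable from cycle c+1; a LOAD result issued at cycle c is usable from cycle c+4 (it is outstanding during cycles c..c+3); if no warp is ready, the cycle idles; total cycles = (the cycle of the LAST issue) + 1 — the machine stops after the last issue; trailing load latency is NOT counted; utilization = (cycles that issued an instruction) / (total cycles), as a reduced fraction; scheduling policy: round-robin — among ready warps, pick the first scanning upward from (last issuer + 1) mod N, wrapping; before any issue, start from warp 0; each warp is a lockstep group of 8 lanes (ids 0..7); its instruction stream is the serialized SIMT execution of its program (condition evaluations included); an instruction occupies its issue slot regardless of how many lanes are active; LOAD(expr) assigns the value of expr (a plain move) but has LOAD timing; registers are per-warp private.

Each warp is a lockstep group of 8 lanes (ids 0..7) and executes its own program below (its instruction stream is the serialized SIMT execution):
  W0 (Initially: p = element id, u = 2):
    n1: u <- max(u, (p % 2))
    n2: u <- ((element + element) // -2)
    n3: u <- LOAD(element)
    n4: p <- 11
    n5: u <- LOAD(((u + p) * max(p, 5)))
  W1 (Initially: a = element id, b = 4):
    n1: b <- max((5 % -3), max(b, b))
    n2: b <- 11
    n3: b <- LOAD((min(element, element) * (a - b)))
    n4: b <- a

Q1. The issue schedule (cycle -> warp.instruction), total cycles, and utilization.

cycle 0: W0.I0
cycle 1: W1.I0
cycle 2: W0.I1
cycle 3: W1.I1
cycle 4: W0.I2
cycle 5: W1.I2
cycle 6: W0.I3
cycle 7: idle
cycle 8: W0.I4
cycle 9: W1.I3

Answer: 10 cycles, utilization 9/10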